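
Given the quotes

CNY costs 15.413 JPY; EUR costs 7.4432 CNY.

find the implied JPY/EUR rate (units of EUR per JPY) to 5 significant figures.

1 JPY ÷ 15.413 = 0.0648803 CNY
0.0648803 CNY ÷ 7.4432 = 0.00871672 EUR

JPY/EUR = 0.0087167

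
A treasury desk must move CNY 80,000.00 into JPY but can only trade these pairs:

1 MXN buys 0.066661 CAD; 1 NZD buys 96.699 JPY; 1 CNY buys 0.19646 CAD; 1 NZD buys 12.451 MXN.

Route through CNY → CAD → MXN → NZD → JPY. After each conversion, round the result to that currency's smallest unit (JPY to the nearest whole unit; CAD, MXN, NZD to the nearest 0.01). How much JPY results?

CNY 80,000.00 × 0.19646 = CAD 15,716.80
CAD 15,716.80 ÷ 0.066661 = MXN 235,772.04
MXN 235,772.04 ÷ 12.451 = NZD 18,935.99
NZD 18,935.99 × 96.699 = JPY 1,831,091

JPY 1,831,091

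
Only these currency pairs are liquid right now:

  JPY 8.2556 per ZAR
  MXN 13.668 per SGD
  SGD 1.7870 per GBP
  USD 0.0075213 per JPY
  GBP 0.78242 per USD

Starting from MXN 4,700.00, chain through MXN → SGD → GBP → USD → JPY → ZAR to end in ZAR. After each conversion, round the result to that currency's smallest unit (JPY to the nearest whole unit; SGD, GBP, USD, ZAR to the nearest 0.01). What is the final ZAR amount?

ZAR 3,960.83

MXN 4,700.00 ÷ 13.668 = SGD 343.87
SGD 343.87 ÷ 1.7870 = GBP 192.43
GBP 192.43 ÷ 0.78242 = USD 245.94
USD 245.94 ÷ 0.0075213 = JPY 32,699
JPY 32,699 ÷ 8.2556 = ZAR 3,960.83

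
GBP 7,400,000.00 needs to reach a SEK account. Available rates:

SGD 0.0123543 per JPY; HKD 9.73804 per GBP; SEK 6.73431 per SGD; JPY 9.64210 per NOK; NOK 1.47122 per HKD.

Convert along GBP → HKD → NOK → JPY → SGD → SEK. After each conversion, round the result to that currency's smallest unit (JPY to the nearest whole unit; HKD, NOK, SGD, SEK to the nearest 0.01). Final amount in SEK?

GBP 7,400,000.00 × 9.73804 = HKD 72,061,496.00
HKD 72,061,496.00 × 1.47122 = NOK 106,018,314.15
NOK 106,018,314.15 × 9.64210 = JPY 1,022,239,187
JPY 1,022,239,187 × 0.0123543 = SGD 12,629,049.59
SGD 12,629,049.59 × 6.73431 = SEK 85,047,934.94

SEK 85,047,934.94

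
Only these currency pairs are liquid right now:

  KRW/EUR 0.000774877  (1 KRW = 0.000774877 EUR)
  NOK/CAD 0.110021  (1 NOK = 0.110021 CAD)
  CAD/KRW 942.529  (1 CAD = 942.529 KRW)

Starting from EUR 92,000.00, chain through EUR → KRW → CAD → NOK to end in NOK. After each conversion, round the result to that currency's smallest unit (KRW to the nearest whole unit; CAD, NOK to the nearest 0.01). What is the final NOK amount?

NOK 1,144,945.33

EUR 92,000.00 ÷ 0.000774877 = KRW 118,728,521
KRW 118,728,521 ÷ 942.529 = CAD 125,968.03
CAD 125,968.03 ÷ 0.110021 = NOK 1,144,945.33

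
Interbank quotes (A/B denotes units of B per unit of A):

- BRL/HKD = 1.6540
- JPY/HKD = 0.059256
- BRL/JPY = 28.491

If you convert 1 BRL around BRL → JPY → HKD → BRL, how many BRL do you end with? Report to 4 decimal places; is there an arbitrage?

1.0207 (arbitrage exists)

Around BRL → JPY → HKD → BRL: 1 × 28.491 × 0.059256 ÷ 1.6540 = 1.020715
Product > 1; profitable direction is BRL → JPY → HKD → BRL.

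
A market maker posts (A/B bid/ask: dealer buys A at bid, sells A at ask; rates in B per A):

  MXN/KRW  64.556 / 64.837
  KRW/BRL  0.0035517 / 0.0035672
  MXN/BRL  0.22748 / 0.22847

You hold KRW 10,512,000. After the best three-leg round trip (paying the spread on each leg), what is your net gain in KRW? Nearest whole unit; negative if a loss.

Best loop KRW → BRL → MXN → KRW:
KRW 10,512,000 × 0.0035517 (sell KRW at bid) = BRL 37,335.47
BRL 37,335.47 ÷ 0.22847 (buy MXN at ask) = MXN 163,415.20
MXN 163,415.20 × 64.556 (sell MXN at bid) = KRW 10,549,432

Net profit: KRW 37,432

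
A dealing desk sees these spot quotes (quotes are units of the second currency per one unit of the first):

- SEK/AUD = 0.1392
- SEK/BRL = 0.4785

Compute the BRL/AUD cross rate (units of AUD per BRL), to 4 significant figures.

BRL/AUD = 0.2909

1 BRL ÷ 0.4785 = 2.08986 SEK
2.08986 SEK × 0.1392 = 0.290909 AUD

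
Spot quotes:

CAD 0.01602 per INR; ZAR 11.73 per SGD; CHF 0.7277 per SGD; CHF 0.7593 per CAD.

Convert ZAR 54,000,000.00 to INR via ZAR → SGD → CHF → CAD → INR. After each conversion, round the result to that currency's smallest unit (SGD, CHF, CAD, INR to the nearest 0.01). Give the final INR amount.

INR 275,405,247.19

ZAR 54,000,000.00 ÷ 11.73 = SGD 4,603,580.56
SGD 4,603,580.56 × 0.7277 = CHF 3,350,025.57
CHF 3,350,025.57 ÷ 0.7593 = CAD 4,411,992.06
CAD 4,411,992.06 ÷ 0.01602 = INR 275,405,247.19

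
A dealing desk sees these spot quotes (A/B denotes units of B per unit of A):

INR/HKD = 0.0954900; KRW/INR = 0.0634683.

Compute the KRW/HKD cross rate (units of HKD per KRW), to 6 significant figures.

1 KRW × 0.0634683 = 0.0634683 INR
0.0634683 INR × 0.0954900 = 0.00606059 HKD

KRW/HKD = 0.00606059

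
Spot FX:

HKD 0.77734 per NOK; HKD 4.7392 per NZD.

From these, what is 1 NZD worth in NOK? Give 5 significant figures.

NZD/NOK = 6.0967

1 NZD × 4.7392 = 4.7392 HKD
4.7392 HKD ÷ 0.77734 = 6.09669 NOK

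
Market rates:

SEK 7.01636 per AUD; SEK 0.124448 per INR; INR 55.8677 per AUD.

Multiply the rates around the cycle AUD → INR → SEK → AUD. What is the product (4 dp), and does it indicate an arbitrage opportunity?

Around AUD → INR → SEK → AUD: 1 × 55.8677 × 0.124448 ÷ 7.01636 = 0.990916
Product < 1; profitable direction is AUD → SEK → INR → AUD.

0.9909 (arbitrage exists)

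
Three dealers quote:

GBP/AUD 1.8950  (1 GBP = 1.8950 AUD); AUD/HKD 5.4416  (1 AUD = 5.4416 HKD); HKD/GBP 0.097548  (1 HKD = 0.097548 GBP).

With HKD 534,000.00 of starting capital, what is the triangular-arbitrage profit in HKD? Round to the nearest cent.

Profitable loop is HKD → GBP → AUD → HKD:
HKD 534,000.00 × 0.097548 = GBP 52,090.63
GBP 52,090.63 × 1.8950 = AUD 98,711.75
AUD 98,711.75 × 5.4416 = HKD 537,149.85
Profit = HKD 537,149.85 − HKD 534,000.00

Profit: HKD 3,149.85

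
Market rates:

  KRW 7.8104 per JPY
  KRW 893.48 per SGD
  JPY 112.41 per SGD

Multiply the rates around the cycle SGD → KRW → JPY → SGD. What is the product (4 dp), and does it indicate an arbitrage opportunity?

1.0177 (arbitrage exists)

Around SGD → KRW → JPY → SGD: 1 × 893.48 ÷ 7.8104 ÷ 112.41 = 1.017669
Product > 1; profitable direction is SGD → KRW → JPY → SGD.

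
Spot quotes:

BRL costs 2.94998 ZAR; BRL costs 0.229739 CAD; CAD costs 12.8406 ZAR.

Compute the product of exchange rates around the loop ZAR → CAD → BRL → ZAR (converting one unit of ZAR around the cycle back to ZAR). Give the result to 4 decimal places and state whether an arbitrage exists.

1.0000 (no arbitrage)

Around ZAR → CAD → BRL → ZAR: 1 ÷ 12.8406 ÷ 0.229739 × 2.94998 = 0.999998
Product ≈ 1 (deviation 0.000%, within rounding noise).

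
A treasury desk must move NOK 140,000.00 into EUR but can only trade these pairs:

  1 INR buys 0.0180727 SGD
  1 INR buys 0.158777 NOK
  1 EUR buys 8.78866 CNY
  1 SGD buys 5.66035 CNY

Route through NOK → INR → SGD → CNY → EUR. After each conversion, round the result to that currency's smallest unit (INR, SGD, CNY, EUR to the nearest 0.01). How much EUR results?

NOK 140,000.00 ÷ 0.158777 = INR 881,739.80
INR 881,739.80 × 0.0180727 = SGD 15,935.42
SGD 15,935.42 × 5.66035 = CNY 90,200.05
CNY 90,200.05 ÷ 8.78866 = EUR 10,263.23

EUR 10,263.23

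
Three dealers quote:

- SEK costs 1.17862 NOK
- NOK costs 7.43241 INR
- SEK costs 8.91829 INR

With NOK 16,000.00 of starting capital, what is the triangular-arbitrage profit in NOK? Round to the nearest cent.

Profitable loop is NOK → SEK → INR → NOK:
NOK 16,000.00 ÷ 1.17862 = SEK 13,575.20
SEK 13,575.20 × 8.91829 = INR 121,067.55
INR 121,067.55 ÷ 7.43241 = NOK 16,289.14
Profit = NOK 16,289.14 − NOK 16,000.00

Profit: NOK 289.14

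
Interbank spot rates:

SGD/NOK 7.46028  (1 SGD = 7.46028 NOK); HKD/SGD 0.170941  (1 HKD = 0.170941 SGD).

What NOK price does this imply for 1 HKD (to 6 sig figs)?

HKD/NOK = 1.27527

1 HKD × 0.170941 = 0.170941 SGD
0.170941 SGD × 7.46028 = 1.27527 NOK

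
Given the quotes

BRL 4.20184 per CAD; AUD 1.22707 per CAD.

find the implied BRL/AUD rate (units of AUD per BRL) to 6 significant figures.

1 BRL ÷ 4.20184 = 0.237991 CAD
0.237991 CAD × 1.22707 = 0.292032 AUD

BRL/AUD = 0.292032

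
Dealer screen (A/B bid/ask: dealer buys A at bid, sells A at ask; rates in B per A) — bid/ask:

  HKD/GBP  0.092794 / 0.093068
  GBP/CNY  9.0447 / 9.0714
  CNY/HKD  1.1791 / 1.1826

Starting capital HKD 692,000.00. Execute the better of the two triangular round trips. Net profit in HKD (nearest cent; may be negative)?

Best loop HKD → CNY → GBP → HKD:
HKD 692,000.00 ÷ 1.1826 (buy CNY at ask) = CNY 585,151.36
CNY 585,151.36 ÷ 9.0714 (buy GBP at ask) = GBP 64,505.08
GBP 64,505.08 ÷ 0.093068 (buy HKD at ask) = HKD 693,096.21

Net profit: HKD 1,096.21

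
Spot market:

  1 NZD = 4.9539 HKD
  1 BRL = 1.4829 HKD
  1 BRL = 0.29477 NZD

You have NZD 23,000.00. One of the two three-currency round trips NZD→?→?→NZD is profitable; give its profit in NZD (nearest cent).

Profitable loop is NZD → BRL → HKD → NZD:
NZD 23,000.00 ÷ 0.29477 = BRL 78,026.94
BRL 78,026.94 × 1.4829 = HKD 115,706.14
HKD 115,706.14 ÷ 4.9539 = NZD 23,356.58
Profit = NZD 23,356.58 − NZD 23,000.00

Profit: NZD 356.58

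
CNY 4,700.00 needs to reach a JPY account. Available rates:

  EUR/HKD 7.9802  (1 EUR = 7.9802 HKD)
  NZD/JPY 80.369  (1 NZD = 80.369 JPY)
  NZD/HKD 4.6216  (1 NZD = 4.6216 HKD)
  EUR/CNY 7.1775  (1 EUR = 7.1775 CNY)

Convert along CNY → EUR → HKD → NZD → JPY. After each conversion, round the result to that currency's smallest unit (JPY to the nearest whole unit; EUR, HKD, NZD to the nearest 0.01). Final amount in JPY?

CNY 4,700.00 ÷ 7.1775 = EUR 654.82
EUR 654.82 × 7.9802 = HKD 5,225.59
HKD 5,225.59 ÷ 4.6216 = NZD 1,130.69
NZD 1,130.69 × 80.369 = JPY 90,872

JPY 90,872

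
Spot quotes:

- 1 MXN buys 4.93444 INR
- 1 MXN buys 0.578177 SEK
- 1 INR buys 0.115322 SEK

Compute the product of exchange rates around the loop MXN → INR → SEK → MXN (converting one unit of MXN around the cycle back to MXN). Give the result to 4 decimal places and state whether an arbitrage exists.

Around MXN → INR → SEK → MXN: 1 × 4.93444 × 0.115322 ÷ 0.578177 = 0.984213
Product < 1; profitable direction is MXN → SEK → INR → MXN.

0.9842 (arbitrage exists)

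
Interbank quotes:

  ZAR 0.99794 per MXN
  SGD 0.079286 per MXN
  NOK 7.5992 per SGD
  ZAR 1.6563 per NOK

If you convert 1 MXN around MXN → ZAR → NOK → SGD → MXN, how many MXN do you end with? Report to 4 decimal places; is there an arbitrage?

Around MXN → ZAR → NOK → SGD → MXN: 1 × 0.99794 ÷ 1.6563 ÷ 7.5992 ÷ 0.079286 = 1.000002
Product ≈ 1 (deviation 0.000%, within rounding noise).

1.0000 (no arbitrage)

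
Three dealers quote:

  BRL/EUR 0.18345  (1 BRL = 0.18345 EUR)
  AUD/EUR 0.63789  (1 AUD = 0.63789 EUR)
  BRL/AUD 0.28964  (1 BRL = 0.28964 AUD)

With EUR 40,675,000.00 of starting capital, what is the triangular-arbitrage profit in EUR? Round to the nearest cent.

Profitable loop is EUR → BRL → AUD → EUR:
EUR 40,675,000.00 ÷ 0.18345 = BRL 221,722,540.20
BRL 221,722,540.20 × 0.28964 = AUD 64,219,716.54
AUD 64,219,716.54 × 0.63789 = EUR 40,965,114.99
Profit = EUR 40,965,114.99 − EUR 40,675,000.00

Profit: EUR 290,114.99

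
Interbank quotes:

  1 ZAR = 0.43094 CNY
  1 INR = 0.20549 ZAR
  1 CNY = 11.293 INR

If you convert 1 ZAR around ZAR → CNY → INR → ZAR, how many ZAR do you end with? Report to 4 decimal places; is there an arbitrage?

1.0000 (no arbitrage)

Around ZAR → CNY → INR → ZAR: 1 × 0.43094 × 11.293 × 0.20549 = 1.000039
Product ≈ 1 (deviation 0.004%, within rounding noise).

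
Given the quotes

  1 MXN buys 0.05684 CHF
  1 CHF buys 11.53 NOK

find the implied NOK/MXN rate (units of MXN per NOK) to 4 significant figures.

NOK/MXN = 1.526

1 NOK ÷ 11.53 = 0.0867303 CHF
0.0867303 CHF ÷ 0.05684 = 1.52587 MXN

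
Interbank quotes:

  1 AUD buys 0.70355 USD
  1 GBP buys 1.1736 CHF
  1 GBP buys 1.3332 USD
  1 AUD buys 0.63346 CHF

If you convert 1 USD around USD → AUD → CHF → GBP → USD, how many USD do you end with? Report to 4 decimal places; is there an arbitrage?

1.0228 (arbitrage exists)

Around USD → AUD → CHF → GBP → USD: 1 ÷ 0.70355 × 0.63346 ÷ 1.1736 × 1.3332 = 1.022821
Product > 1; profitable direction is USD → AUD → CHF → GBP → USD.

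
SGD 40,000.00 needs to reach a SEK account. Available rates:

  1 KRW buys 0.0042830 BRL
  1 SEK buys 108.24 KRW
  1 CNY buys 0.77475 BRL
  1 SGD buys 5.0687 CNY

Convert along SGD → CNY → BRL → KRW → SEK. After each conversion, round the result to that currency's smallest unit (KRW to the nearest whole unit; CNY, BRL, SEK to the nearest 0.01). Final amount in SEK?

SGD 40,000.00 × 5.0687 = CNY 202,748.00
CNY 202,748.00 × 0.77475 = BRL 157,079.01
BRL 157,079.01 ÷ 0.0042830 = KRW 36,674,996
KRW 36,674,996 ÷ 108.24 = SEK 338,830.34

SEK 338,830.34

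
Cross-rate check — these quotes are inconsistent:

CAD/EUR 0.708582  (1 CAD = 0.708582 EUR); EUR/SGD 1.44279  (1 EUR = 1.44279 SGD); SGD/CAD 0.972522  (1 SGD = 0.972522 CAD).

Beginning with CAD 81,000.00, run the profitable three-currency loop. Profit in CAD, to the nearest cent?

Profitable loop is CAD → SGD → EUR → CAD:
CAD 81,000.00 ÷ 0.972522 = SGD 83,288.60
SGD 83,288.60 ÷ 1.44279 = EUR 57,727.46
EUR 57,727.46 ÷ 0.708582 = CAD 81,468.99
Profit = CAD 81,468.99 − CAD 81,000.00

Profit: CAD 468.99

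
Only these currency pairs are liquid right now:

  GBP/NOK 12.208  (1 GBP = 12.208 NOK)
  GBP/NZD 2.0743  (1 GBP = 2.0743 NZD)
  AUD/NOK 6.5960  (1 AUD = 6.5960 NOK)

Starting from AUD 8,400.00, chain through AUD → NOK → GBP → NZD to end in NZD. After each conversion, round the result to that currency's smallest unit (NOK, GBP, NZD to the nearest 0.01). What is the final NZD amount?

AUD 8,400.00 × 6.5960 = NOK 55,406.40
NOK 55,406.40 ÷ 12.208 = GBP 4,538.53
GBP 4,538.53 × 2.0743 = NZD 9,414.27

NZD 9,414.27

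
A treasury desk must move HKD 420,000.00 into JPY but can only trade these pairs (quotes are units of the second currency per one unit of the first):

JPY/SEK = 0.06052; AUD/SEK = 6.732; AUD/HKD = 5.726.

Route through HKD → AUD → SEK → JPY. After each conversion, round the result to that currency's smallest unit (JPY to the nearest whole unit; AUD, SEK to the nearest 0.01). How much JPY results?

JPY 8,159,116

HKD 420,000.00 ÷ 5.726 = AUD 73,349.63
AUD 73,349.63 × 6.732 = SEK 493,789.71
SEK 493,789.71 ÷ 0.06052 = JPY 8,159,116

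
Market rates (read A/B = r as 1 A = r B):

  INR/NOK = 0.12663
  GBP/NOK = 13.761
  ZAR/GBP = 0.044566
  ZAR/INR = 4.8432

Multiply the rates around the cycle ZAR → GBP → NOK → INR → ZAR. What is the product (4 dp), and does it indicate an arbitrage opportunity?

1.0000 (no arbitrage)

Around ZAR → GBP → NOK → INR → ZAR: 1 × 0.044566 × 13.761 ÷ 0.12663 ÷ 4.8432 = 0.999965
Product ≈ 1 (deviation 0.004%, within rounding noise).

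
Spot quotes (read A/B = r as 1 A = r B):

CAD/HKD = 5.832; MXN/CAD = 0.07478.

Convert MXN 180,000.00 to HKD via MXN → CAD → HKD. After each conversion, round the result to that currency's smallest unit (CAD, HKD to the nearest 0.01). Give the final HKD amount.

HKD 78,501.05

MXN 180,000.00 × 0.07478 = CAD 13,460.40
CAD 13,460.40 × 5.832 = HKD 78,501.05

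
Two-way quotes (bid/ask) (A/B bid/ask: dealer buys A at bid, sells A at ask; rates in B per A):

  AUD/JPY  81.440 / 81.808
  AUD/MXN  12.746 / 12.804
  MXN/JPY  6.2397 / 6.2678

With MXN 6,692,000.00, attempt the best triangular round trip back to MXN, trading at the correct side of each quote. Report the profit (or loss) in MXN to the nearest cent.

Net profit: MXN 98,987.04

Best loop MXN → AUD → JPY → MXN:
MXN 6,692,000.00 ÷ 12.804 (buy AUD at ask) = AUD 522,649.17
AUD 522,649.17 × 81.440 (sell AUD at bid) = JPY 42,564,549
JPY 42,564,549 ÷ 6.2678 (buy MXN at ask) = MXN 6,790,987.04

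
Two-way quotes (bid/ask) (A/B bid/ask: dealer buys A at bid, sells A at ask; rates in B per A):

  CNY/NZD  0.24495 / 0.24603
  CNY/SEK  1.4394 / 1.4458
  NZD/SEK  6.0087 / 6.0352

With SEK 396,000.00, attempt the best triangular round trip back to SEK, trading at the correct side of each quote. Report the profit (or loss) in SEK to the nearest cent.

Net profit: SEK 7,129.83

Best loop SEK → CNY → NZD → SEK:
SEK 396,000.00 ÷ 1.4458 (buy CNY at ask) = CNY 273,896.80
CNY 273,896.80 × 0.24495 (sell CNY at bid) = NZD 67,091.02
NZD 67,091.02 × 6.0087 (sell NZD at bid) = SEK 403,129.83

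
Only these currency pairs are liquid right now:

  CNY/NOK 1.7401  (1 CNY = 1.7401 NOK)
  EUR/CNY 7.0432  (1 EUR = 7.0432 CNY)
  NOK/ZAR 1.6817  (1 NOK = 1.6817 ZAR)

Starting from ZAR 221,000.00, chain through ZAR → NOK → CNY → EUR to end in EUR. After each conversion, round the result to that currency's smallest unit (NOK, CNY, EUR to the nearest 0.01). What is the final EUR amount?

ZAR 221,000.00 ÷ 1.6817 = NOK 131,414.64
NOK 131,414.64 ÷ 1.7401 = CNY 75,521.31
CNY 75,521.31 ÷ 7.0432 = EUR 10,722.58

EUR 10,722.58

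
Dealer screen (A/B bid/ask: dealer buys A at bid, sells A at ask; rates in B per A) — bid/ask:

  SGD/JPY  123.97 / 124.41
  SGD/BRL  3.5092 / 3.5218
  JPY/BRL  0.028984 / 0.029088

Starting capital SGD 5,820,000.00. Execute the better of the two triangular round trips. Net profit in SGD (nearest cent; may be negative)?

Best loop SGD → JPY → BRL → SGD:
SGD 5,820,000.00 × 123.97 (sell SGD at bid) = JPY 721,505,400
JPY 721,505,400 × 0.028984 (sell JPY at bid) = BRL 20,912,112.51
BRL 20,912,112.51 ÷ 3.5218 (buy SGD at ask) = SGD 5,937,904.63

Net profit: SGD 117,904.63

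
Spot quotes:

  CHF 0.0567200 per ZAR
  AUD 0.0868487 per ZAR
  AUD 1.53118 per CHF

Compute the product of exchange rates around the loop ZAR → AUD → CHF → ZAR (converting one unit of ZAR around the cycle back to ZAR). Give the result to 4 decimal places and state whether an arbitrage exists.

1.0000 (no arbitrage)

Around ZAR → AUD → CHF → ZAR: 1 × 0.0868487 ÷ 1.53118 ÷ 0.0567200 = 1.000002
Product ≈ 1 (deviation 0.000%, within rounding noise).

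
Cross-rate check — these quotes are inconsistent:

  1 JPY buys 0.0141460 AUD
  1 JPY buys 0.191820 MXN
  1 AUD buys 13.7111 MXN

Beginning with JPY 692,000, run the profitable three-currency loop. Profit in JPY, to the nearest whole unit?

Profit: JPY 7,710

Profitable loop is JPY → AUD → MXN → JPY:
JPY 692,000 × 0.0141460 = AUD 9,789.03
AUD 9,789.03 × 13.7111 = MXN 134,218.40
MXN 134,218.40 ÷ 0.191820 = JPY 699,710
Profit = JPY 699,710 − JPY 692,000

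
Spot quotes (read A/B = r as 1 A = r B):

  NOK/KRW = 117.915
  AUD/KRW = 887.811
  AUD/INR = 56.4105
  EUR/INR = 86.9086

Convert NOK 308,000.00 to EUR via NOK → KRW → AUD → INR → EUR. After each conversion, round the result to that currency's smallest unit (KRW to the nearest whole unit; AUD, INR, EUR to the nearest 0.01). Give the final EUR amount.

EUR 26,551.95

NOK 308,000.00 × 117.915 = KRW 36,317,820
KRW 36,317,820 ÷ 887.811 = AUD 40,907.15
AUD 40,907.15 × 56.4105 = INR 2,307,592.79
INR 2,307,592.79 ÷ 86.9086 = EUR 26,551.95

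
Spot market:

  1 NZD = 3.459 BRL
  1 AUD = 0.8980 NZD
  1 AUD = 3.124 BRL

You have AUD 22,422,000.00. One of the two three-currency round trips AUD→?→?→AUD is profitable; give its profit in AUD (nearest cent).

Profitable loop is AUD → BRL → NZD → AUD:
AUD 22,422,000.00 × 3.124 = BRL 70,046,328.00
BRL 70,046,328.00 ÷ 3.459 = NZD 20,250,456.20
NZD 20,250,456.20 ÷ 0.8980 = AUD 22,550,619.38
Profit = AUD 22,550,619.38 − AUD 22,422,000.00

Profit: AUD 128,619.38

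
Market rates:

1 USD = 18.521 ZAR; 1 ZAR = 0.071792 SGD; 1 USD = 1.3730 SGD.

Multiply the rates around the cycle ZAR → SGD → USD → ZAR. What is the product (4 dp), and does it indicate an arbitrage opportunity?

Around ZAR → SGD → USD → ZAR: 1 × 0.071792 ÷ 1.3730 × 18.521 = 0.968434
Product < 1; profitable direction is ZAR → USD → SGD → ZAR.

0.9684 (arbitrage exists)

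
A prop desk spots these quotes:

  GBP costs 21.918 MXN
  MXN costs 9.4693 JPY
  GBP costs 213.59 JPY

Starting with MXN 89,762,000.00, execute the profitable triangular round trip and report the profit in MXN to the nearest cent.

Profitable loop is MXN → GBP → JPY → MXN:
MXN 89,762,000.00 ÷ 21.918 = GBP 4,095,355.42
GBP 4,095,355.42 × 213.59 = JPY 874,726,963
JPY 874,726,963 ÷ 9.4693 = MXN 92,375,039.68
Profit = MXN 92,375,039.68 − MXN 89,762,000.00

Profit: MXN 2,613,039.68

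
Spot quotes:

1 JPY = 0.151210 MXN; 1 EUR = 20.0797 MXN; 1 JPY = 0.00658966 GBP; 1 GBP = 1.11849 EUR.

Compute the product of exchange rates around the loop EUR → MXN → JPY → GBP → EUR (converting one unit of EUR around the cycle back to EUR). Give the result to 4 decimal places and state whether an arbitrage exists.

0.9788 (arbitrage exists)

Around EUR → MXN → JPY → GBP → EUR: 1 × 20.0797 ÷ 0.151210 × 0.00658966 × 1.11849 = 0.978750
Product < 1; profitable direction is EUR → GBP → JPY → MXN → EUR.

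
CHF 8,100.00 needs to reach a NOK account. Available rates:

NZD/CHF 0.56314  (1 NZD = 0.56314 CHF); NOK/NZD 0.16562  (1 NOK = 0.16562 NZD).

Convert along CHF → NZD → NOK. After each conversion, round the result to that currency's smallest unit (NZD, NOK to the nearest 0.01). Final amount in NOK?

CHF 8,100.00 ÷ 0.56314 = NZD 14,383.63
NZD 14,383.63 ÷ 0.16562 = NOK 86,847.18

NOK 86,847.18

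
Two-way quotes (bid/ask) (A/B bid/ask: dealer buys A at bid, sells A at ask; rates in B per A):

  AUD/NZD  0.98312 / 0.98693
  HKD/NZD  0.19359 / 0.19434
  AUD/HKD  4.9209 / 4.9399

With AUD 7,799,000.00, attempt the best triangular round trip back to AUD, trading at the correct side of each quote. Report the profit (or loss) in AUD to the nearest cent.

Net profit: AUD 187,658.15

Best loop AUD → NZD → HKD → AUD:
AUD 7,799,000.00 × 0.98312 (sell AUD at bid) = NZD 7,667,352.88
NZD 7,667,352.88 ÷ 0.19434 (buy HKD at ask) = HKD 39,453,292.58
HKD 39,453,292.58 ÷ 4.9399 (buy AUD at ask) = AUD 7,986,658.15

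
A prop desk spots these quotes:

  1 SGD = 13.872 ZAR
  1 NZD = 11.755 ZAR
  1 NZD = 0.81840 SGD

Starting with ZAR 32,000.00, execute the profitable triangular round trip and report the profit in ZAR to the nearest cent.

Profit: ZAR 1,133.55

Profitable loop is ZAR → SGD → NZD → ZAR:
ZAR 32,000.00 ÷ 13.872 = SGD 2,306.81
SGD 2,306.81 ÷ 0.81840 = NZD 2,818.68
NZD 2,818.68 × 11.755 = ZAR 33,133.55
Profit = ZAR 33,133.55 − ZAR 32,000.00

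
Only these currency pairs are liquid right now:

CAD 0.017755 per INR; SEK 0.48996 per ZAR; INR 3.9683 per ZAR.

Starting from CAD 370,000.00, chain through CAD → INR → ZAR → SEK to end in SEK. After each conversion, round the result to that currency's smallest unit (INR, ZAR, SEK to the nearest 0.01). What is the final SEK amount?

CAD 370,000.00 ÷ 0.017755 = INR 20,839,200.23
INR 20,839,200.23 ÷ 3.9683 = ZAR 5,251,417.54
ZAR 5,251,417.54 × 0.48996 = SEK 2,572,984.54

SEK 2,572,984.54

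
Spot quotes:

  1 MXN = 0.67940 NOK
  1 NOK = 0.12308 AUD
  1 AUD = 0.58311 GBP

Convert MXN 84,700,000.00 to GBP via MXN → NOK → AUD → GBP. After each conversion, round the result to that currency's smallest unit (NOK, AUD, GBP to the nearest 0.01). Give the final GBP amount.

MXN 84,700,000.00 × 0.67940 = NOK 57,545,180.00
NOK 57,545,180.00 × 0.12308 = AUD 7,082,660.75
AUD 7,082,660.75 × 0.58311 = GBP 4,129,970.31

GBP 4,129,970.31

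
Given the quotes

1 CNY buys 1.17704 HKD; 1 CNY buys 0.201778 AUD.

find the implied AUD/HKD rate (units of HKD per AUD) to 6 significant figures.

1 AUD ÷ 0.201778 = 4.95594 CNY
4.95594 CNY × 1.17704 = 5.83334 HKD

AUD/HKD = 5.83334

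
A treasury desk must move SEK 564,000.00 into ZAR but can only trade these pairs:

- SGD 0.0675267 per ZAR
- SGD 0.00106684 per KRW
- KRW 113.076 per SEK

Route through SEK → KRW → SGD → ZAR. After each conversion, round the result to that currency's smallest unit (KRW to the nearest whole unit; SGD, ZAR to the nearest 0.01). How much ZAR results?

SEK 564,000.00 × 113.076 = KRW 63,774,864
KRW 63,774,864 × 0.00106684 = SGD 68,037.58
SGD 68,037.58 ÷ 0.0675267 = ZAR 1,007,565.60

ZAR 1,007,565.60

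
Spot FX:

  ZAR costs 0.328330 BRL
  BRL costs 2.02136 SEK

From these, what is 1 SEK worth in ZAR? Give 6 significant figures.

1 SEK ÷ 2.02136 = 0.494716 BRL
0.494716 BRL ÷ 0.328330 = 1.50677 ZAR

SEK/ZAR = 1.50677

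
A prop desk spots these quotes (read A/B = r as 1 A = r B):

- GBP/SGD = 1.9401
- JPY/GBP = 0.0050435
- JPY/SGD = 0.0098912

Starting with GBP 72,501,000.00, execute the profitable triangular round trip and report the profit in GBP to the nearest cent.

Profitable loop is GBP → JPY → SGD → GBP:
GBP 72,501,000.00 ÷ 0.0050435 = JPY 14,375,136,314
JPY 14,375,136,314 × 0.0098912 = SGD 142,187,348.31
SGD 142,187,348.31 ÷ 1.9401 = GBP 73,288,669.82
Profit = GBP 73,288,669.82 − GBP 72,501,000.00

Profit: GBP 787,669.82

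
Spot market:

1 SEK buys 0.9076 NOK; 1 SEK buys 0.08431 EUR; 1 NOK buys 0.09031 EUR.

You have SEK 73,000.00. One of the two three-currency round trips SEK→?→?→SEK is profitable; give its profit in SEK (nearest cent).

Profit: SEK 2,088.19

Profitable loop is SEK → EUR → NOK → SEK:
SEK 73,000.00 × 0.08431 = EUR 6,154.63
EUR 6,154.63 ÷ 0.09031 = NOK 68,150.04
NOK 68,150.04 ÷ 0.9076 = SEK 75,088.19
Profit = SEK 75,088.19 − SEK 73,000.00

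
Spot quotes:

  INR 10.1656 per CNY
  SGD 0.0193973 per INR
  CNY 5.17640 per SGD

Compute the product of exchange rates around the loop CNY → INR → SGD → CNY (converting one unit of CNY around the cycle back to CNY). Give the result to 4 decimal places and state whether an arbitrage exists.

Around CNY → INR → SGD → CNY: 1 × 10.1656 × 0.0193973 × 5.17640 = 1.020709
Product > 1; profitable direction is CNY → INR → SGD → CNY.

1.0207 (arbitrage exists)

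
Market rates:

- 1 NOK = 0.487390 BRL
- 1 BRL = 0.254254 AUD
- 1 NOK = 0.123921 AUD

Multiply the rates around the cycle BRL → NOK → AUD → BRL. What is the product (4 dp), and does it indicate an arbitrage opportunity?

Around BRL → NOK → AUD → BRL: 1 ÷ 0.487390 × 0.123921 ÷ 0.254254 = 1.000001
Product ≈ 1 (deviation 0.000%, within rounding noise).

1.0000 (no arbitrage)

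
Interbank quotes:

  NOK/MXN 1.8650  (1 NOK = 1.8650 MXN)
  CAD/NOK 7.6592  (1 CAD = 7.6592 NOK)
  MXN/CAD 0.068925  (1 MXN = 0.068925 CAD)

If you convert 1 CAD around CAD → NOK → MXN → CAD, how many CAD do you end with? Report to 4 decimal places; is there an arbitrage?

0.9846 (arbitrage exists)

Around CAD → NOK → MXN → CAD: 1 × 7.6592 × 1.8650 × 0.068925 = 0.984553
Product < 1; profitable direction is CAD → MXN → NOK → CAD.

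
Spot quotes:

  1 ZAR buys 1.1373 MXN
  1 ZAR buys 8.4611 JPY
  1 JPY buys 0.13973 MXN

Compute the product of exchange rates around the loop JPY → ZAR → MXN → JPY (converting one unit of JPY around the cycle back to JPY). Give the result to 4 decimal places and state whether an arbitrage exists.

Around JPY → ZAR → MXN → JPY: 1 ÷ 8.4611 × 1.1373 ÷ 0.13973 = 0.961963
Product < 1; profitable direction is JPY → MXN → ZAR → JPY.

0.9620 (arbitrage exists)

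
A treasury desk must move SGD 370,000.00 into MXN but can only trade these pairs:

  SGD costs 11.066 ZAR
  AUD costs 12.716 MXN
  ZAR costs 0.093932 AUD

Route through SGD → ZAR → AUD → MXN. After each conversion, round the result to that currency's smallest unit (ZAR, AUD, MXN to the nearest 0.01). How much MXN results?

MXN 4,890,536.21

SGD 370,000.00 × 11.066 = ZAR 4,094,420.00
ZAR 4,094,420.00 × 0.093932 = AUD 384,597.06
AUD 384,597.06 × 12.716 = MXN 4,890,536.21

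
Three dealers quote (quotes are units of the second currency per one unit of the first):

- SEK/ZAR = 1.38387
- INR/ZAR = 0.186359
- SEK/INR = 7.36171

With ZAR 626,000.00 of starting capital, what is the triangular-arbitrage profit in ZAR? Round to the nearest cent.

Profitable loop is ZAR → INR → SEK → ZAR:
ZAR 626,000.00 ÷ 0.186359 = INR 3,359,107.96
INR 3,359,107.96 ÷ 7.36171 = SEK 456,294.52
SEK 456,294.52 × 1.38387 = ZAR 631,452.30
Profit = ZAR 631,452.30 − ZAR 626,000.00

Profit: ZAR 5,452.30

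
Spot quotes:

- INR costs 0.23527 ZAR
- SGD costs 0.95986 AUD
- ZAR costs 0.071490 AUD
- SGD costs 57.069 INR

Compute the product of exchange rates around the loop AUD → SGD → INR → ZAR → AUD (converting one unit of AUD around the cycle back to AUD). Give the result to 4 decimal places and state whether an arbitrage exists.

Around AUD → SGD → INR → ZAR → AUD: 1 ÷ 0.95986 × 57.069 × 0.23527 × 0.071490 = 1.000010
Product ≈ 1 (deviation 0.001%, within rounding noise).

1.0000 (no arbitrage)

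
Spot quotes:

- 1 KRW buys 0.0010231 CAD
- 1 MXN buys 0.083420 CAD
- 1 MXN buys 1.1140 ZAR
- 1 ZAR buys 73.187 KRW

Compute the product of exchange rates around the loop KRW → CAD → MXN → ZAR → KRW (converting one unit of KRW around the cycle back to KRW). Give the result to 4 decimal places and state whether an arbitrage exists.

Around KRW → CAD → MXN → ZAR → KRW: 1 × 0.0010231 ÷ 0.083420 × 1.1140 × 73.187 = 0.999924
Product ≈ 1 (deviation 0.008%, within rounding noise).

0.9999 (no arbitrage)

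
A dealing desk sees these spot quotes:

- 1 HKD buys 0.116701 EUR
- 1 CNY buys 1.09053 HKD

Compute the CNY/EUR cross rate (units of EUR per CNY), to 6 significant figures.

1 CNY × 1.09053 = 1.09053 HKD
1.09053 HKD × 0.116701 = 0.127266 EUR

CNY/EUR = 0.127266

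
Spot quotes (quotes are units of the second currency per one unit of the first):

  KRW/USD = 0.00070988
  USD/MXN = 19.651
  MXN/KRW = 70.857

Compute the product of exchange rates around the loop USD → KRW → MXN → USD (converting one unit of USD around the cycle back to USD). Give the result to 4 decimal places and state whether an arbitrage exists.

1.0117 (arbitrage exists)

Around USD → KRW → MXN → USD: 1 ÷ 0.00070988 ÷ 70.857 ÷ 19.651 = 1.011690
Product > 1; profitable direction is USD → KRW → MXN → USD.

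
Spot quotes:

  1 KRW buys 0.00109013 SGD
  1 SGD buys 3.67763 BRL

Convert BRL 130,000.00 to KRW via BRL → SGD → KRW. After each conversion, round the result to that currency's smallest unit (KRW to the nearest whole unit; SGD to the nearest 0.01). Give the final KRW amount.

BRL 130,000.00 ÷ 3.67763 = SGD 35,348.85
SGD 35,348.85 ÷ 0.00109013 = KRW 32,426,270

KRW 32,426,270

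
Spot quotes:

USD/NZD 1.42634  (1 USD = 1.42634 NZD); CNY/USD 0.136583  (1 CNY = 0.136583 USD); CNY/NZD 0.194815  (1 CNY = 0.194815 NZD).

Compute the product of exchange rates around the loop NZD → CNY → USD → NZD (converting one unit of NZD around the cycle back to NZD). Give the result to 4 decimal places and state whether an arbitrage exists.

Around NZD → CNY → USD → NZD: 1 ÷ 0.194815 × 0.136583 × 1.42634 = 0.999994
Product ≈ 1 (deviation 0.001%, within rounding noise).

1.0000 (no arbitrage)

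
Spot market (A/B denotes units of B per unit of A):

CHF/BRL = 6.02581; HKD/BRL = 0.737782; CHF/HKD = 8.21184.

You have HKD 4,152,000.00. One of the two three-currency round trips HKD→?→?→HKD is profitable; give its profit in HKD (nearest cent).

Profitable loop is HKD → BRL → CHF → HKD:
HKD 4,152,000.00 × 0.737782 = BRL 3,063,270.86
BRL 3,063,270.86 ÷ 6.02581 = CHF 508,358.36
CHF 508,358.36 × 8.21184 = HKD 4,174,557.48
Profit = HKD 4,174,557.48 − HKD 4,152,000.00

Profit: HKD 22,557.48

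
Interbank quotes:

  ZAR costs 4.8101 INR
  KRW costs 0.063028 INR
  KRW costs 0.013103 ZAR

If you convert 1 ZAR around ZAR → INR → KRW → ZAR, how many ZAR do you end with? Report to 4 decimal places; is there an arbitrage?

1.0000 (no arbitrage)

Around ZAR → INR → KRW → ZAR: 1 × 4.8101 ÷ 0.063028 × 0.013103 = 0.999980
Product ≈ 1 (deviation 0.002%, within rounding noise).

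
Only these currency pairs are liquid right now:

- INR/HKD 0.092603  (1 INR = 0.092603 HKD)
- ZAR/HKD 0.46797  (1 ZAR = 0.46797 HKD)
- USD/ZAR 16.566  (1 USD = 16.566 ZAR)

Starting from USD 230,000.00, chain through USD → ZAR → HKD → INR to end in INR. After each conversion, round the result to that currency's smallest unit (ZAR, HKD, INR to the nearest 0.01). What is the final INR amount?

USD 230,000.00 × 16.566 = ZAR 3,810,180.00
ZAR 3,810,180.00 × 0.46797 = HKD 1,783,049.93
HKD 1,783,049.93 ÷ 0.092603 = INR 19,254,775.01

INR 19,254,775.01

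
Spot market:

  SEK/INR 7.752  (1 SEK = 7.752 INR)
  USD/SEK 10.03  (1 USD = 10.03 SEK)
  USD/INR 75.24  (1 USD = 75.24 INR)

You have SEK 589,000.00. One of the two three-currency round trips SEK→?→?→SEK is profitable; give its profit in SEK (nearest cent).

Profitable loop is SEK → INR → USD → SEK:
SEK 589,000.00 × 7.752 = INR 4,565,928.00
INR 4,565,928.00 ÷ 75.24 = USD 60,684.85
USD 60,684.85 × 10.03 = SEK 608,669.03
Profit = SEK 608,669.03 − SEK 589,000.00

Profit: SEK 19,669.03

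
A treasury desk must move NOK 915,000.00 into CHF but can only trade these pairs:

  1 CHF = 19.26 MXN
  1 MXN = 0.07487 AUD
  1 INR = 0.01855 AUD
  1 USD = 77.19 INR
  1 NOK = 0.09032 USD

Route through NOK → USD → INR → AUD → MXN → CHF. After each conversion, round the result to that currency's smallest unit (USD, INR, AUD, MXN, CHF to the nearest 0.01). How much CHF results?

NOK 915,000.00 × 0.09032 = USD 82,642.80
USD 82,642.80 × 77.19 = INR 6,379,197.73
INR 6,379,197.73 × 0.01855 = AUD 118,334.12
AUD 118,334.12 ÷ 0.07487 = MXN 1,580,527.85
MXN 1,580,527.85 ÷ 19.26 = CHF 82,062.71

CHF 82,062.71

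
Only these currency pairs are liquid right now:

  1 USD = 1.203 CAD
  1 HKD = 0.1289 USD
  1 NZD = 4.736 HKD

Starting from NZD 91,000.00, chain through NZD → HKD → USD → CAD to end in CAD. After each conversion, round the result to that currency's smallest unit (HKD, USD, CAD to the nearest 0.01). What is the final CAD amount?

CAD 66,830.03

NZD 91,000.00 × 4.736 = HKD 430,976.00
HKD 430,976.00 × 0.1289 = USD 55,552.81
USD 55,552.81 × 1.203 = CAD 66,830.03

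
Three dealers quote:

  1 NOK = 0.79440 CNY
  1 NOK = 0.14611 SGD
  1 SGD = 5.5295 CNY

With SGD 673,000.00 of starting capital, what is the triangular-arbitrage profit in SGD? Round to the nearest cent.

Profit: SGD 11,449.85

Profitable loop is SGD → CNY → NOK → SGD:
SGD 673,000.00 × 5.5295 = CNY 3,721,353.50
CNY 3,721,353.50 ÷ 0.79440 = NOK 4,684,483.26
NOK 4,684,483.26 × 0.14611 = SGD 684,449.85
Profit = SGD 684,449.85 − SGD 673,000.00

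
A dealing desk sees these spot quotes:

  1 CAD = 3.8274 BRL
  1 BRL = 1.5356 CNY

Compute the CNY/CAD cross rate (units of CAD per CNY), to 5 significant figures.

CNY/CAD = 0.17014

1 CNY ÷ 1.5356 = 0.651211 BRL
0.651211 BRL ÷ 3.8274 = 0.170145 CAD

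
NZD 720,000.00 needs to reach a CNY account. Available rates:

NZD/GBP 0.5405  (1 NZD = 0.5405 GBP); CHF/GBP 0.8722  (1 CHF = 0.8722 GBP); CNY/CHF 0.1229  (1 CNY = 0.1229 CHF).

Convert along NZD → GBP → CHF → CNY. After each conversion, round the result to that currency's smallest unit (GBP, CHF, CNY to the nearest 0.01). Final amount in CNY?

NZD 720,000.00 × 0.5405 = GBP 389,160.00
GBP 389,160.00 ÷ 0.8722 = CHF 446,182.07
CHF 446,182.07 ÷ 0.1229 = CNY 3,630,448.09

CNY 3,630,448.09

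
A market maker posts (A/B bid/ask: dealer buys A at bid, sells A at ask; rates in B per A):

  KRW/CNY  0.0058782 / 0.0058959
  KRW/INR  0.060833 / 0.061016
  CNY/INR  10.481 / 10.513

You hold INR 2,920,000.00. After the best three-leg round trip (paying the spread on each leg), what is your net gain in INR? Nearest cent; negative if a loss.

Net profit: INR 28,398.61

Best loop INR → KRW → CNY → INR:
INR 2,920,000.00 ÷ 0.061016 (buy KRW at ask) = KRW 47,856,300
KRW 47,856,300 × 0.0058782 (sell KRW at bid) = CNY 281,308.90
CNY 281,308.90 × 10.481 (sell CNY at bid) = INR 2,948,398.61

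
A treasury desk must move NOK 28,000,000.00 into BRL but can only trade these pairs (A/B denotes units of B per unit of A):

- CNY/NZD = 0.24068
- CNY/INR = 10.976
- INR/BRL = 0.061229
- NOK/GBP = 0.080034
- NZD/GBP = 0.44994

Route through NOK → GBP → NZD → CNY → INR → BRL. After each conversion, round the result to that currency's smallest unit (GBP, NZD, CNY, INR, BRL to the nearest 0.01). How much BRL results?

BRL 13,907,184.38

NOK 28,000,000.00 × 0.080034 = GBP 2,240,952.00
GBP 2,240,952.00 ÷ 0.44994 = NZD 4,980,557.41
NZD 4,980,557.41 ÷ 0.24068 = CNY 20,693,690.42
CNY 20,693,690.42 × 10.976 = INR 227,133,946.05
INR 227,133,946.05 × 0.061229 = BRL 13,907,184.38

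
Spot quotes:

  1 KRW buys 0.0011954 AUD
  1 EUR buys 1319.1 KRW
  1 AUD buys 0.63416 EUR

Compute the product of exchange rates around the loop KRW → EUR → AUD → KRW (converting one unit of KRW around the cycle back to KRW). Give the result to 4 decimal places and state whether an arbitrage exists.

Around KRW → EUR → AUD → KRW: 1 ÷ 1319.1 ÷ 0.63416 ÷ 0.0011954 = 1.000023
Product ≈ 1 (deviation 0.002%, within rounding noise).

1.0000 (no arbitrage)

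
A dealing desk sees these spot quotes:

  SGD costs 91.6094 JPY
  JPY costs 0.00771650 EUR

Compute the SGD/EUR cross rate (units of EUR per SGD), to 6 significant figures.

1 SGD × 91.6094 = 91.6094 JPY
91.6094 JPY × 0.00771650 = 0.706904 EUR

SGD/EUR = 0.706904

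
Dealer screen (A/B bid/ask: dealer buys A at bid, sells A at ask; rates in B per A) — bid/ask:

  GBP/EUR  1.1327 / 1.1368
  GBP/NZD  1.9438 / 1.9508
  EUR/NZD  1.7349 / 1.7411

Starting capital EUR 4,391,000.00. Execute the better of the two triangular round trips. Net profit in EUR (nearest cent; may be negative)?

Net profit: EUR 32,235.25

Best loop EUR → NZD → GBP → EUR:
EUR 4,391,000.00 × 1.7349 (sell EUR at bid) = NZD 7,617,945.90
NZD 7,617,945.90 ÷ 1.9508 (buy GBP at ask) = GBP 3,905,036.86
GBP 3,905,036.86 × 1.1327 (sell GBP at bid) = EUR 4,423,235.25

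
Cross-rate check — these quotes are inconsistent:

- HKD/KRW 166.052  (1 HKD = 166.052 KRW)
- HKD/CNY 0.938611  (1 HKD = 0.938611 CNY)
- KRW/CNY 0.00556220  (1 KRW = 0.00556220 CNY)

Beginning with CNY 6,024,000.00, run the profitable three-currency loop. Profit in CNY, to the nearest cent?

Profitable loop is CNY → KRW → HKD → CNY:
CNY 6,024,000.00 ÷ 0.00556220 = KRW 1,083,024,702
KRW 1,083,024,702 ÷ 166.052 = HKD 6,522,202.10
HKD 6,522,202.10 × 0.938611 = CNY 6,121,810.63
Profit = CNY 6,121,810.63 − CNY 6,024,000.00

Profit: CNY 97,810.63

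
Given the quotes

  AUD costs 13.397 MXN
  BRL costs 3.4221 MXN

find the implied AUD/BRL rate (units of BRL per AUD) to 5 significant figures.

1 AUD × 13.397 = 13.397 MXN
13.397 MXN ÷ 3.4221 = 3.91485 BRL

AUD/BRL = 3.9148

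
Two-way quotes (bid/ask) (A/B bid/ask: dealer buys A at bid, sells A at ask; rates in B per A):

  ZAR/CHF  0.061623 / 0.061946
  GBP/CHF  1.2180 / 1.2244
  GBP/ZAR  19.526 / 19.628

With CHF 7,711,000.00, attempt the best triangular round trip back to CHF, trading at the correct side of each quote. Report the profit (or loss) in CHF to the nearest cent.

Best loop CHF → ZAR → GBP → CHF:
CHF 7,711,000.00 ÷ 0.061946 (buy ZAR at ask) = ZAR 124,479,385.27
ZAR 124,479,385.27 ÷ 19.628 (buy GBP at ask) = GBP 6,341,929.15
GBP 6,341,929.15 × 1.2180 (sell GBP at bid) = CHF 7,724,469.70

Net profit: CHF 13,469.70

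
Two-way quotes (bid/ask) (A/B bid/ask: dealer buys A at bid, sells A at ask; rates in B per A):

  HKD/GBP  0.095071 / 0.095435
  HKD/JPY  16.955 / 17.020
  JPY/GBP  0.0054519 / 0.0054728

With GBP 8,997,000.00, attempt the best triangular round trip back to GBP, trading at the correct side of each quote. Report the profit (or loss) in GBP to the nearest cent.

Net profit: GBP 185,832.22

Best loop GBP → JPY → HKD → GBP:
GBP 8,997,000.00 ÷ 0.0054728 (buy JPY at ask) = JPY 1,643,948,253
JPY 1,643,948,253 ÷ 17.020 (buy HKD at ask) = HKD 96,589,204.06
HKD 96,589,204.06 × 0.095071 (sell HKD at bid) = GBP 9,182,832.22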